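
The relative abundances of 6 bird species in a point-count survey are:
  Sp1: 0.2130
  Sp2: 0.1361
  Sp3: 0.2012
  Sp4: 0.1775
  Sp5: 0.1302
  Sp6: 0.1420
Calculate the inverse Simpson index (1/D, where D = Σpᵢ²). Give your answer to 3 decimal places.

D = 0.213² + 0.1361² + 0.2012² + 0.1775² + 0.1302² + 0.142² = 0.0453690 + 0.0185232 + 0.0404814 + 0.0315062 + 0.0169520 + 0.0201640 = 0.1729959 (working shown to 7 dp, full precision carried).
So 1/D = 5.78048, i.e. 5.780 to 3 decimal places.

5.780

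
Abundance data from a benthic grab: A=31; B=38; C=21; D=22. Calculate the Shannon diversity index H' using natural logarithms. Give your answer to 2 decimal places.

1.36

Total N = 31+38+21+22 = 112, so the proportions are 0.2768, 0.3393, 0.1875, 0.1964 (working shown to 4 dp, full precision carried).
Each pᵢ ln pᵢ term: 0.2768×(-1.2845)=-0.3555, 0.3393×(-1.0809)=-0.3667, 0.1875×(-1.6740)=-0.3139, 0.1964×(-1.6275)=-0.3197.
Sum = -1.3558, so H' = 1.36.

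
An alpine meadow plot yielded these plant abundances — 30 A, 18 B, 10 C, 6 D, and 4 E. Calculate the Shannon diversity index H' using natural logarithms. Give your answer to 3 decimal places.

1.376

Total N = 30+18+10+6+4 = 68, so the proportions are 0.44118, 0.26471, 0.14706, 0.08824, 0.05882 (working shown to 5 dp, full precision carried).
Each pᵢ ln pᵢ term: 0.44118×(-0.81831)=-0.36102, 0.26471×(-1.32914)=-0.35183, 0.14706×(-1.91692)=-0.28190, 0.08824×(-2.42775)=-0.21421, 0.05882×(-2.83321)=-0.16666.
Sum = -1.37562, so H' = 1.376.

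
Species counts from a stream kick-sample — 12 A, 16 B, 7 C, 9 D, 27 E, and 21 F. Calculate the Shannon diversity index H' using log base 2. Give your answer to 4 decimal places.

Total N = 12+16+7+9+27+21 = 92, so the proportions are 0.130435, 0.173913, 0.076087, 0.097826, 0.293478, 0.228261 (working shown to 6 dp, full precision carried).
Each pᵢ log₂ pᵢ term: 0.130435×(-2.938599)=-0.383296, 0.173913×(-2.523562)=-0.438880, 0.076087×(-3.716207)=-0.282755, 0.097826×(-3.353637)=-0.328073, 0.293478×(-1.768674)=-0.519068, 0.228261×(-2.131245)=-0.486480.
Sum = -2.438551, so H' = 2.4386.

2.4386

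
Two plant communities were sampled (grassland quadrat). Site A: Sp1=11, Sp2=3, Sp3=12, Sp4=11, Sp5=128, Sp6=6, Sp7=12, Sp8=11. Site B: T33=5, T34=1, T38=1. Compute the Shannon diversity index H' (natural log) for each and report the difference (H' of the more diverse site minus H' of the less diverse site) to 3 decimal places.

0.483

Site A: N=194, proportions 0.0567, 0.01546, 0.06186, 0.0567, 0.65979, 0.03093, 0.06186, 0.0567, giving H' = 1.27881 (working shown to 5 dp, full precision carried).
Site B: N=7, proportions 0.71429, 0.14286, 0.14286, giving H' = 0.79631.
Difference = |1.27881 − 0.79631| = 0.48250, i.e. 0.483 to 3 decimal places.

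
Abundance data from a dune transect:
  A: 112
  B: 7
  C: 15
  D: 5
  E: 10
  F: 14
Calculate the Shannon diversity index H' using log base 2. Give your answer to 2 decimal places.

1.59

Total N = 112+7+15+5+10+14 = 163, so the proportions are 0.6871, 0.0429, 0.092, 0.0307, 0.0613, 0.0859 (working shown to 4 dp, full precision carried).
Each pᵢ log₂ pᵢ term: 0.6871×(-0.5414)=-0.3720, 0.0429×(-4.5414)=-0.1950, 0.092×(-3.4418)=-0.3167, 0.0307×(-5.0268)=-0.1542, 0.0613×(-4.0268)=-0.2470, 0.0859×(-3.5414)=-0.3042.
Sum = -1.5892, so H' = 1.59.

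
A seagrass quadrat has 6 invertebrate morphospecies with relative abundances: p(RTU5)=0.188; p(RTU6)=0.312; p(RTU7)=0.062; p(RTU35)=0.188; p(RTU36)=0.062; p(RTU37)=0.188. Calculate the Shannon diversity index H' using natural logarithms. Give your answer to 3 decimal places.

Each pᵢ ln pᵢ term (working shown to 5 dp, full precision carried): 0.188×(-1.67131)=-0.31421, 0.312×(-1.16475)=-0.36340, 0.062×(-2.78062)=-0.17240, 0.188×(-1.67131)=-0.31421, 0.062×(-2.78062)=-0.17240, 0.188×(-1.67131)=-0.31421.
Sum = -1.65082, so H' = 1.651.

1.651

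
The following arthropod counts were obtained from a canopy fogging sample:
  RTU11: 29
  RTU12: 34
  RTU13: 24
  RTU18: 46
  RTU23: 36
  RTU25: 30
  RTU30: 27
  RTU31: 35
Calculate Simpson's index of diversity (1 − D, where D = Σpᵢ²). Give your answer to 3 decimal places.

0.870

Total N = 29+34+24+46+36+30+27+35 = 261, so the proportions are 0.11111, 0.13027, 0.09195, 0.17625, 0.13793, 0.11494, 0.10345, 0.1341 (working shown to 5 dp, full precision carried).
D = 0.11111² + 0.13027² + 0.09195² + 0.17625² + 0.13793² + 0.11494² + 0.10345² + 0.1341² = 0.01235 + 0.01697 + 0.00846 + 0.03106 + 0.01902 + 0.01321 + 0.01070 + 0.01798 = 0.12975.
So 1 − D = 0.87025, i.e. 0.870 to 3 decimal places.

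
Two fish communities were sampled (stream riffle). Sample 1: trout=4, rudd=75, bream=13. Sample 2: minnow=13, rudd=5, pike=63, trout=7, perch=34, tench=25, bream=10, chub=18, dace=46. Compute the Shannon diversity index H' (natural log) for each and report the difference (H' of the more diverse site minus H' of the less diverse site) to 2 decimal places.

Sample 1: N=92, proportions 0.0435, 0.8152, 0.1413, giving H' = 0.5794 (working shown to 4 dp, full precision carried).
Sample 2: N=221, proportions 0.0588, 0.0226, 0.2851, 0.0317, 0.1538, 0.1131, 0.0452, 0.0814, 0.2081, giving H' = 1.9250.
Difference = |0.5794 − 1.9250| = 1.3456, i.e. 1.35 to 2 decimal places.

1.35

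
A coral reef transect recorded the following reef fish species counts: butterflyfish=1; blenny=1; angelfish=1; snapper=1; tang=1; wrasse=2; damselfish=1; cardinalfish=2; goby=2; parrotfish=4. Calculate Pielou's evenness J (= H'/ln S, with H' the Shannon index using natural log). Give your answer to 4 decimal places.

Total N = 1+1+1+1+1+2+1+2+2+4 = 16, so the proportions are 0.0625, 0.0625, 0.0625, 0.0625, 0.0625, 0.125, 0.0625, 0.125, 0.125, 0.25 (working shown to 6 dp, full precision carried).
H' = −Σ pᵢ ln pᵢ = −((-0.173287) + (-0.173287) + (-0.173287) + (-0.173287) + (-0.173287) + (-0.259930) + (-0.173287) + (-0.259930) + (-0.259930) + (-0.346574)) = 2.166085.
With S = 10 species, ln S = 2.302585, so J = 2.166085/2.302585 = 0.940719, i.e. 0.9407 to 4 decimal places.

0.9407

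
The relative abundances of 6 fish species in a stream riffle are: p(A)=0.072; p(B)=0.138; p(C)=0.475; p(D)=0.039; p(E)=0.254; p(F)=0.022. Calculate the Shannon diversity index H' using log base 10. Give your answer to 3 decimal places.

Each pᵢ log₁₀ pᵢ term (working shown to 5 dp, full precision carried): 0.072×(-1.14267)=-0.08227, 0.138×(-0.86012)=-0.11870, 0.475×(-0.32331)=-0.15357, 0.039×(-1.40894)=-0.05495, 0.254×(-0.59517)=-0.15117, 0.022×(-1.65758)=-0.03647.
Sum = -0.59713, so H' = 0.597.

0.597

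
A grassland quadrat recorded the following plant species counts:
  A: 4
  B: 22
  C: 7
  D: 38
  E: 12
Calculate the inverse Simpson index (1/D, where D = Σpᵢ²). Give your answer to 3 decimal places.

3.224

Total N = 4+22+7+38+12 = 83, so the proportions are 0.0481928, 0.2650602, 0.0843373, 0.4578313, 0.1445783 (working shown to 7 dp, full precision carried).
D = 0.0481928² + 0.2650602² + 0.0843373² + 0.4578313² + 0.1445783² = 0.0023225 + 0.0702569 + 0.0071128 + 0.2096095 + 0.0209029 = 0.3102047.
So 1/D = 3.22368, i.e. 3.224 to 3 decimal places.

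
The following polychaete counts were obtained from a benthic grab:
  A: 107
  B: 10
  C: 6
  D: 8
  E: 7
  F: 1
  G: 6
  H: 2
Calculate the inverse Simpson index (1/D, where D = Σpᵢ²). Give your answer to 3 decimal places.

1.841

Total N = 107+10+6+8+7+1+6+2 = 147, so the proportions are 0.727891, 0.068027, 0.040816, 0.054422, 0.047619, 0.006803, 0.040816, 0.013605 (working shown to 6 dp, full precision carried).
D = 0.727891² + 0.068027² + 0.040816² + 0.054422² + 0.047619² + 0.006803² + 0.040816² + 0.013605² = 0.529826 + 0.004628 + 0.001666 + 0.002962 + 0.002268 + 0.000046 + 0.001666 + 0.000185 = 0.543246.
So 1/D = 1.84079, i.e. 1.841 to 3 decimal places.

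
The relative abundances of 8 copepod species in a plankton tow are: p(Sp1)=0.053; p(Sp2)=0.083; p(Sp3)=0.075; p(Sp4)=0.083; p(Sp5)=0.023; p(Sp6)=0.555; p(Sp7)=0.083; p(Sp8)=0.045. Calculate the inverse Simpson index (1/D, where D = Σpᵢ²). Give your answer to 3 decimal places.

D = 0.053² + 0.083² + 0.075² + 0.083² + 0.023² + 0.555² + 0.083² + 0.045² = 0.002809 + 0.006889 + 0.005625 + 0.006889 + 0.000529 + 0.308025 + 0.006889 + 0.002025 = 0.339680 (working shown to 6 dp, full precision carried).
So 1/D = 2.94395, i.e. 2.944 to 3 decimal places.

2.944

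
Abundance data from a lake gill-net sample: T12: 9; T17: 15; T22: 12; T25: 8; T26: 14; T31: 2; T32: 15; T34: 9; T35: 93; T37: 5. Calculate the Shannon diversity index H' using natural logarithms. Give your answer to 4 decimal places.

Total N = 9+15+12+8+14+2+15+9+93+5 = 182, so the proportions are 0.049451, 0.082418, 0.065934, 0.043956, 0.076923, 0.010989, 0.082418, 0.049451, 0.510989, 0.027473 (working shown to 6 dp, full precision carried).
Each pᵢ ln pᵢ term: 0.049451×(-3.006782)=-0.148687, 0.082418×(-2.495956)=-0.205711, 0.065934×(-2.719100)=-0.179281, 0.043956×(-3.124565)=-0.137344, 0.076923×(-2.564949)=-0.197304, 0.010989×(-4.510860)=-0.049570, 0.082418×(-2.495956)=-0.205711, 0.049451×(-3.006782)=-0.148687, 0.510989×(-0.671407)=-0.343082, 0.027473×(-3.594569)=-0.098752.
Sum = -1.714128, so H' = 1.7141.

1.7141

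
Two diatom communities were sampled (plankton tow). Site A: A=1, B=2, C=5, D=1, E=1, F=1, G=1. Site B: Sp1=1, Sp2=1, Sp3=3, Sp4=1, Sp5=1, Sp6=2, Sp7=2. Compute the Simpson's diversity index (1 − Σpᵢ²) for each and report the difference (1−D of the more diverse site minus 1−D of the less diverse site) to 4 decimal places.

Site A: N=12, proportions 0.083333, 0.166667, 0.416667, 0.083333, 0.083333, 0.083333, 0.083333, giving 1−D = 0.763889 (working shown to 6 dp, full precision carried).
Site B: N=11, proportions 0.090909, 0.090909, 0.272727, 0.090909, 0.090909, 0.181818, 0.181818, giving 1−D = 0.826446.
Difference = |0.763889 − 0.826446| = 0.062557, i.e. 0.0626 to 4 decimal places.

0.0626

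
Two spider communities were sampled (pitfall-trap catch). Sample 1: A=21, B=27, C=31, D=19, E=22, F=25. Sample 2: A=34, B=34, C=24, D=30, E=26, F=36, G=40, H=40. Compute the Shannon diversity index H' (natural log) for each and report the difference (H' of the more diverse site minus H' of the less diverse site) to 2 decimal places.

0.29

Sample 1: N=145, proportions 0.144828, 0.186207, 0.213793, 0.131034, 0.151724, 0.172414, giving H' = 1.778145 (working shown to 6 dp, full precision carried).
Sample 2: N=264, proportions 0.128788, 0.128788, 0.090909, 0.113636, 0.098485, 0.136364, 0.151515, 0.151515, giving H' = 2.064853.
Difference = |1.778145 − 2.064853| = 0.286708, i.e. 0.29 to 2 decimal places.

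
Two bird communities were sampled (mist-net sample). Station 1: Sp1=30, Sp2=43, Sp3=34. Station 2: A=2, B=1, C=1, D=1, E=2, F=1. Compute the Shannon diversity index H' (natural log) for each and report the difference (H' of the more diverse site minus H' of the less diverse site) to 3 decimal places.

0.646

Station 1: N=107, proportions 0.28037, 0.40187, 0.31776, giving H' = 1.08719 (working shown to 5 dp, full precision carried).
Station 2: N=8, proportions 0.25, 0.125, 0.125, 0.125, 0.25, 0.125, giving H' = 1.73287.
Difference = |1.08719 − 1.73287| = 0.64568, i.e. 0.646 to 3 decimal places.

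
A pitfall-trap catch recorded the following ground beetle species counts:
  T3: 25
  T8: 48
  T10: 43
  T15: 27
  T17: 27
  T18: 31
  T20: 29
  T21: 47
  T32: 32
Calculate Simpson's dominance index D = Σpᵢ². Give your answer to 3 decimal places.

Total N = 25+48+43+27+27+31+29+47+32 = 309, so the proportions are 0.08091, 0.15534, 0.13916, 0.08738, 0.08738, 0.10032, 0.09385, 0.1521, 0.10356 (working shown to 5 dp, full precision carried).
D = 0.08091² + 0.15534² + 0.13916² + 0.08738² + 0.08738² + 0.10032² + 0.09385² + 0.1521² + 0.10356² = 0.00655 + 0.02413 + 0.01937 + 0.00764 + 0.00764 + 0.01006 + 0.00881 + 0.02314 + 0.01072 = 0.11804.
To 3 decimal places, D = 0.118.

0.118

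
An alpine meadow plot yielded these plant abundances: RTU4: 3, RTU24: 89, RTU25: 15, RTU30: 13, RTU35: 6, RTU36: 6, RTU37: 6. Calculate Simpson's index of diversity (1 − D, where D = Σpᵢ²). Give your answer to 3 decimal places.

0.557

Total N = 3+89+15+13+6+6+6 = 138, so the proportions are 0.02174, 0.64493, 0.1087, 0.0942, 0.04348, 0.04348, 0.04348 (working shown to 5 dp, full precision carried).
D = 0.02174² + 0.64493² + 0.1087² + 0.0942² + 0.04348² + 0.04348² + 0.04348² = 0.00047 + 0.41593 + 0.01181 + 0.00887 + 0.00189 + 0.00189 + 0.00189 = 0.44276.
So 1 − D = 0.55724, i.e. 0.557 to 3 decimal places.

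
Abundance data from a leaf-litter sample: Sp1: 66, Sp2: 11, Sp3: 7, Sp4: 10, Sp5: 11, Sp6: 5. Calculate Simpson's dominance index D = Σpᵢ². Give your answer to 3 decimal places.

0.394

Total N = 66+11+7+10+11+5 = 110, so the proportions are 0.6, 0.1, 0.06364, 0.09091, 0.1, 0.04545 (working shown to 5 dp, full precision carried).
D = 0.6² + 0.1² + 0.06364² + 0.09091² + 0.1² + 0.04545² = 0.36000 + 0.01000 + 0.00405 + 0.00826 + 0.01000 + 0.00207 = 0.39438.
To 3 decimal places, D = 0.394.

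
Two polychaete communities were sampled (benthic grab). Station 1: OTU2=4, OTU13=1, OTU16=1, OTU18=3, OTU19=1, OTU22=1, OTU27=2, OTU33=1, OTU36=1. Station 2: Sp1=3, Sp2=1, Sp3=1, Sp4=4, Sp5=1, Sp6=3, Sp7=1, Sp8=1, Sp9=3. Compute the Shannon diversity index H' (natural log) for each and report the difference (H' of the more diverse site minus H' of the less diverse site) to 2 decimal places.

0.01

Station 1: N=15, proportions 0.2667, 0.0667, 0.0667, 0.2, 0.0667, 0.0667, 0.1333, 0.0667, 0.0667, giving H' = 2.0262 (working shown to 4 dp, full precision carried).
Station 2: N=18, proportions 0.1667, 0.0556, 0.0556, 0.2222, 0.0556, 0.1667, 0.0556, 0.0556, 0.1667, giving H' = 2.0330.
Difference = |2.0262 − 2.0330| = 0.0068, i.e. 0.01 to 2 decimal places.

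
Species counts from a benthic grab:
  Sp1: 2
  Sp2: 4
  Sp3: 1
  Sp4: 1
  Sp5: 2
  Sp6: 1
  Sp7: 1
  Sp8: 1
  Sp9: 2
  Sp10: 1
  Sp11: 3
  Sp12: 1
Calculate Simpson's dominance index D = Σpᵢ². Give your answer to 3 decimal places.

0.110

Total N = 2+4+1+1+2+1+1+1+2+1+3+1 = 20, so the proportions are 0.1, 0.2, 0.05, 0.05, 0.1, 0.05, 0.05, 0.05, 0.1, 0.05, 0.15, 0.05 (working shown to 5 dp, full precision carried).
D = 0.1² + 0.2² + 0.05² + 0.05² + 0.1² + 0.05² + 0.05² + 0.05² + 0.1² + 0.05² + 0.15² + 0.05² = 0.01000 + 0.04000 + 0.00250 + 0.00250 + 0.01000 + 0.00250 + 0.00250 + 0.00250 + 0.01000 + 0.00250 + 0.02250 + 0.00250 = 0.11000.
To 3 decimal places, D = 0.110.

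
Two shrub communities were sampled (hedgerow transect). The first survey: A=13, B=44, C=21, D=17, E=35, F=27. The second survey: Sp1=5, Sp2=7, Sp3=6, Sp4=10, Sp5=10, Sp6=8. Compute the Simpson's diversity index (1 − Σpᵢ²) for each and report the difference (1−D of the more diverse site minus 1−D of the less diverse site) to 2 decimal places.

The first survey: N=157, proportions 0.0828, 0.28025, 0.13376, 0.10828, 0.22293, 0.17197, giving 1−D = 0.80571 (working shown to 5 dp, full precision carried).
The second survey: N=46, proportions 0.1087, 0.15217, 0.13043, 0.21739, 0.21739, 0.17391, giving 1−D = 0.82325.
Difference = |0.80571 − 0.82325| = 0.01754, i.e. 0.02 to 2 decimal places.

0.02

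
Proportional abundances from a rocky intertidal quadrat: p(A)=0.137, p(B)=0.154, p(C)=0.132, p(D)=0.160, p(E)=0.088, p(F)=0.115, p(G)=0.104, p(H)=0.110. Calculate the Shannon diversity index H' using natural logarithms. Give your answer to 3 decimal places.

Each pᵢ ln pᵢ term (working shown to 5 dp, full precision carried): 0.137×(-1.98777)=-0.27233, 0.154×(-1.87080)=-0.28810, 0.132×(-2.02495)=-0.26729, 0.16×(-1.83258)=-0.29321, 0.088×(-2.43042)=-0.21388, 0.115×(-2.16282)=-0.24872, 0.104×(-2.26336)=-0.23539, 0.11×(-2.20727)=-0.24280.
Sum = -2.06173, so H' = 2.062.

2.062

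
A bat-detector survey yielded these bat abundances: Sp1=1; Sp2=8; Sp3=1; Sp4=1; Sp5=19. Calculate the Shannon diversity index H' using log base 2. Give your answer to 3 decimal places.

Total N = 1+8+1+1+19 = 30, so the proportions are 0.03333, 0.26667, 0.03333, 0.03333, 0.63333 (working shown to 5 dp, full precision carried).
Each pᵢ log₂ pᵢ term: 0.03333×(-4.90689)=-0.16356, 0.26667×(-1.90689)=-0.50850, 0.03333×(-4.90689)=-0.16356, 0.03333×(-4.90689)=-0.16356, 0.63333×(-0.65896)=-0.41734.
Sum = -1.41654, so H' = 1.417.

1.417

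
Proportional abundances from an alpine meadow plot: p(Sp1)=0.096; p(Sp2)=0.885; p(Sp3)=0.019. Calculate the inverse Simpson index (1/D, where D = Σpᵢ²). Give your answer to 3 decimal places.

1.261

D = 0.096² + 0.885² + 0.019² = 0.009216 + 0.783225 + 0.000361 = 0.792802 (working shown to 6 dp, full precision carried).
So 1/D = 1.26135, i.e. 1.261 to 3 decimal places.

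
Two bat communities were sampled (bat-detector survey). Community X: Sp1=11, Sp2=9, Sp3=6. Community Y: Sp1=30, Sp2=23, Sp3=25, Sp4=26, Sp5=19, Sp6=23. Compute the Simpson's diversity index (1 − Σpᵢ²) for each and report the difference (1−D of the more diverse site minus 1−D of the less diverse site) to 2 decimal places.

0.18

Community X: N=26, proportions 0.423077, 0.346154, 0.230769, giving 1−D = 0.647929 (working shown to 6 dp, full precision carried).
Community Y: N=146, proportions 0.205479, 0.157534, 0.171233, 0.178082, 0.130137, 0.157534, giving 1−D = 0.830175.
Difference = |0.647929 − 0.830175| = 0.182246, i.e. 0.18 to 2 decimal places.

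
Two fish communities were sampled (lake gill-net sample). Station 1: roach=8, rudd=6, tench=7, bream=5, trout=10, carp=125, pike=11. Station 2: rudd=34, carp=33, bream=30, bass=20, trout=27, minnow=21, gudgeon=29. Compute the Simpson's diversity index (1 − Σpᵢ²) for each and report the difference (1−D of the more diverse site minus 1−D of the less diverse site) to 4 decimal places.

0.3939

Station 1: N=172, proportions 0.046512, 0.034884, 0.040698, 0.02907, 0.05814, 0.726744, 0.063953, giving 1−D = 0.458491 (working shown to 6 dp, full precision carried).
Station 2: N=194, proportions 0.175258, 0.170103, 0.154639, 0.103093, 0.139175, 0.108247, 0.149485, giving 1−D = 0.852375.
Difference = |0.458491 − 0.852375| = 0.393884, i.e. 0.3939 to 4 decimal places.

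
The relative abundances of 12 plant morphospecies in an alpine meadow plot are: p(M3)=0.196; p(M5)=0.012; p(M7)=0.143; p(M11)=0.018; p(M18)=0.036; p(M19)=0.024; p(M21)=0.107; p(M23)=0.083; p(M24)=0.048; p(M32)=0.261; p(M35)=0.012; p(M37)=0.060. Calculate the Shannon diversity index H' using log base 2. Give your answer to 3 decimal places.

Each pᵢ log₂ pᵢ term (working shown to 5 dp, full precision carried): 0.196×(-2.35107)=-0.46081, 0.012×(-6.38082)=-0.07657, 0.143×(-2.80591)=-0.40125, 0.018×(-5.79586)=-0.10433, 0.036×(-4.79586)=-0.17265, 0.024×(-5.38082)=-0.12914, 0.107×(-3.22432)=-0.34500, 0.083×(-3.59074)=-0.29803, 0.048×(-4.38082)=-0.21028, 0.261×(-1.93788)=-0.50579, 0.012×(-6.38082)=-0.07657, 0.06×(-4.05889)=-0.24353.
Sum = -3.02395, so H' = 3.024.

3.024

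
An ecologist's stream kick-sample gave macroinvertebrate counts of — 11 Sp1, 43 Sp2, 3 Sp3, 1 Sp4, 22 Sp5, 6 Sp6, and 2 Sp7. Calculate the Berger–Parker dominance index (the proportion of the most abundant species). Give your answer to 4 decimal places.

0.4886

Total N = 11+43+3+1+22+6+2 = 88, so the proportions are 0.125, 0.488636, 0.034091, 0.011364, 0.25, 0.068182, 0.022727 (working shown to 6 dp, full precision carried).
The largest proportion is 0.488636, i.e. d = 0.4886 to 4 decimal places.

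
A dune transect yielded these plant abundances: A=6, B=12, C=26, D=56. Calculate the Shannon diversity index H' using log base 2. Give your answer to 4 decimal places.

Total N = 6+12+26+56 = 100, so the proportions are 0.06, 0.12, 0.26, 0.56 (working shown to 6 dp, full precision carried).
Each pᵢ log₂ pᵢ term: 0.06×(-4.058894)=-0.243534, 0.12×(-3.058894)=-0.367067, 0.26×(-1.943416)=-0.505288, 0.56×(-0.836501)=-0.468441.
Sum = -1.584330, so H' = 1.5843.

1.5843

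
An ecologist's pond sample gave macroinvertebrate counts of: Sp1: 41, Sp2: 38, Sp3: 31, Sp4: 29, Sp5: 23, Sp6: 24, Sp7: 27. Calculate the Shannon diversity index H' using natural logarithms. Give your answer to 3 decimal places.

1.925

Total N = 41+38+31+29+23+24+27 = 213, so the proportions are 0.19249, 0.1784, 0.14554, 0.13615, 0.10798, 0.11268, 0.12676 (working shown to 5 dp, full precision carried).
Each pᵢ ln pᵢ term: 0.19249×(-1.64772)=-0.31717, 0.1784×(-1.72371)=-0.30752, 0.14554×(-1.92730)=-0.28050, 0.13615×(-1.99400)=-0.27148, 0.10798×(-2.22580)=-0.24034, 0.11268×(-2.18324)=-0.24600, 0.12676×(-2.06546)=-0.26182.
Sum = -1.92483, so H' = 1.925.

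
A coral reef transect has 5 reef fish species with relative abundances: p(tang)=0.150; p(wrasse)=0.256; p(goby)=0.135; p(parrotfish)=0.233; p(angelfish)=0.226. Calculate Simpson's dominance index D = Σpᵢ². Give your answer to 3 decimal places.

D = 0.15² + 0.256² + 0.135² + 0.233² + 0.226² = 0.02250 + 0.06554 + 0.01823 + 0.05429 + 0.05108 = 0.21163 (working shown to 5 dp, full precision carried).
To 3 decimal places, D = 0.212.

0.212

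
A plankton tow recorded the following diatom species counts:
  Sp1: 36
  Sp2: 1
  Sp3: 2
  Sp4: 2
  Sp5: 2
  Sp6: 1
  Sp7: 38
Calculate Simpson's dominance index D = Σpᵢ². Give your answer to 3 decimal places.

Total N = 36+1+2+2+2+1+38 = 82, so the proportions are 0.43902, 0.0122, 0.02439, 0.02439, 0.02439, 0.0122, 0.46341 (working shown to 5 dp, full precision carried).
D = 0.43902² + 0.0122² + 0.02439² + 0.02439² + 0.02439² + 0.0122² + 0.46341² = 0.19274 + 0.00015 + 0.00059 + 0.00059 + 0.00059 + 0.00015 + 0.21475 = 0.40958.
To 3 decimal places, D = 0.410.

0.410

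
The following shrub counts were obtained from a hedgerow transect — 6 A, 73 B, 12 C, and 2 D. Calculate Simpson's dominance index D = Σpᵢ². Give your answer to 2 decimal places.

Total N = 6+73+12+2 = 93, so the proportions are 0.0645, 0.7849, 0.129, 0.0215 (working shown to 4 dp, full precision carried).
D = 0.0645² + 0.7849² + 0.129² + 0.0215² = 0.0042 + 0.6161 + 0.0166 + 0.0005 = 0.6374.
To 2 decimal places, D = 0.64.

0.64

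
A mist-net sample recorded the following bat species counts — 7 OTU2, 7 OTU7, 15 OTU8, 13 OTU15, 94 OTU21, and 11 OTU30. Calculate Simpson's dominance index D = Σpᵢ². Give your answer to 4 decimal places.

0.4373

Total N = 7+7+15+13+94+11 = 147, so the proportions are 0.047619, 0.047619, 0.102041, 0.088435, 0.639456, 0.07483 (working shown to 6 dp, full precision carried).
D = 0.047619² + 0.047619² + 0.102041² + 0.088435² + 0.639456² + 0.07483² = 0.002268 + 0.002268 + 0.010412 + 0.007821 + 0.408904 + 0.005600 = 0.437272.
To 4 decimal places, D = 0.4373.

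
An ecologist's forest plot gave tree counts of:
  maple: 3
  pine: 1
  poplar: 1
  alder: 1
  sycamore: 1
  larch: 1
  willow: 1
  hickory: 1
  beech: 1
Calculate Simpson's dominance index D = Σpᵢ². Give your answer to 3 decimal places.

Total N = 3+1+1+1+1+1+1+1+1 = 11, so the proportions are 0.272727, 0.090909, 0.090909, 0.090909, 0.090909, 0.090909, 0.090909, 0.090909, 0.090909 (working shown to 6 dp, full precision carried).
D = 0.272727² + 0.090909² + 0.090909² + 0.090909² + 0.090909² + 0.090909² + 0.090909² + 0.090909² + 0.090909² = 0.074380 + 0.008264 + 0.008264 + 0.008264 + 0.008264 + 0.008264 + 0.008264 + 0.008264 + 0.008264 = 0.140496.
To 3 decimal places, D = 0.140.

0.140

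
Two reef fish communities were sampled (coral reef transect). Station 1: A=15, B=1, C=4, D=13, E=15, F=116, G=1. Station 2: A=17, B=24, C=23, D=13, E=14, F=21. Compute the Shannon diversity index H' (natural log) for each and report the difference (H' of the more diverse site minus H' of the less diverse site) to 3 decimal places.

Station 1: N=165, proportions 0.09091, 0.00606, 0.02424, 0.07879, 0.09091, 0.70303, 0.00606, giving H' = 1.03596 (working shown to 5 dp, full precision carried).
Station 2: N=112, proportions 0.15179, 0.21429, 0.20536, 0.11607, 0.125, 0.1875, giving H' = 1.76510.
Difference = |1.03596 − 1.76510| = 0.72914, i.e. 0.729 to 3 decimal places.

0.729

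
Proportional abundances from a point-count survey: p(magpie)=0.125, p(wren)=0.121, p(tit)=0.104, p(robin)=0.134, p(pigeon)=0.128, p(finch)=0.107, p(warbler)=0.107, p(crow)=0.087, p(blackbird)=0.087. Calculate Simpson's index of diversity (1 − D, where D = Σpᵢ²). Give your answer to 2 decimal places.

0.89

D = 0.125² + 0.121² + 0.104² + 0.134² + 0.128² + 0.107² + 0.107² + 0.087² + 0.087² = 0.0156 + 0.0146 + 0.0108 + 0.0180 + 0.0164 + 0.0114 + 0.0114 + 0.0076 + 0.0076 = 0.1135 (working shown to 4 dp, full precision carried).
So 1 − D = 0.8865, i.e. 0.89 to 2 decimal places.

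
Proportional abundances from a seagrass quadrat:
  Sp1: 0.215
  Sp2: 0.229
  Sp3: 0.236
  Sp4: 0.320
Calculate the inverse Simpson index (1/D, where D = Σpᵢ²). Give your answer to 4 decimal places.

D = 0.215² + 0.229² + 0.236² + 0.32² = 0.04622500 + 0.05244100 + 0.05569600 + 0.10240000 = 0.25676200 (working shown to 8 dp, full precision carried).
So 1/D = 3.894657, i.e. 3.8947 to 4 decimal places.

3.8947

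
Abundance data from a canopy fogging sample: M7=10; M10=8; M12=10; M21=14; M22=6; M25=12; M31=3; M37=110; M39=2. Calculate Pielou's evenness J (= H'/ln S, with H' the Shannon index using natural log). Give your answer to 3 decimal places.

Total N = 10+8+10+14+6+12+3+110+2 = 175, so the proportions are 0.05714, 0.04571, 0.05714, 0.08, 0.03429, 0.06857, 0.01714, 0.62857, 0.01143 (working shown to 5 dp, full precision carried).
H' = −Σ pᵢ ln pᵢ = −((-0.16355) + (-0.14104) + (-0.16355) + (-0.20206) + (-0.11565) + (-0.18376) + (-0.06971) + (-0.29185) + (-0.05110)) = 1.38228.
With S = 9 species, ln S = 2.19722, so J = 1.38228/2.19722 = 0.62910, i.e. 0.629 to 3 decimal places.

0.629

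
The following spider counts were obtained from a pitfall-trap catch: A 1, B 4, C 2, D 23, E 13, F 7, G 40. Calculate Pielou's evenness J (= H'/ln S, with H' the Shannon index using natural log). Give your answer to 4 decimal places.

Total N = 1+4+2+23+13+7+40 = 90, so the proportions are 0.011111, 0.044444, 0.022222, 0.255556, 0.144444, 0.077778, 0.444444 (working shown to 6 dp, full precision carried).
H' = −Σ pᵢ ln pᵢ = −((-0.049998) + (-0.138378) + (-0.084592) + (-0.348658) + (-0.279480) + (-0.198637) + (-0.360413)) = 1.460157.
With S = 7 species, ln S = 1.945910, so J = 1.460157/1.945910 = 0.750372, i.e. 0.7504 to 4 decimal places.

0.7504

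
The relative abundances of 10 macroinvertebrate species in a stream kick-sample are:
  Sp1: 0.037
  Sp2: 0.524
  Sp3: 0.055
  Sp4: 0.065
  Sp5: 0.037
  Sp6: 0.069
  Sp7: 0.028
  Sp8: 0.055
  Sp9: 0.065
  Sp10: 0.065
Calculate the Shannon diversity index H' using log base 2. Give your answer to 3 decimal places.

Each pᵢ log₂ pᵢ term (working shown to 5 dp, full precision carried): 0.037×(-4.75633)=-0.17598, 0.524×(-0.93236)=-0.48856, 0.055×(-4.18442)=-0.23014, 0.065×(-3.94342)=-0.25632, 0.037×(-4.75633)=-0.17598, 0.069×(-3.85726)=-0.26615, 0.028×(-5.15843)=-0.14444, 0.055×(-4.18442)=-0.23014, 0.065×(-3.94342)=-0.25632, 0.065×(-3.94342)=-0.25632.
Sum = -2.48037, so H' = 2.480.

2.480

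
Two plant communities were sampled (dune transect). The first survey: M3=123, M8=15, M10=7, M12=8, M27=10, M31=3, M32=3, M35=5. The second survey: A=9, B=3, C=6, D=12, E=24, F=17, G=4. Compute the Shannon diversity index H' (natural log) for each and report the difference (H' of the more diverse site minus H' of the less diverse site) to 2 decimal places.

0.60

The first survey: N=174, proportions 0.7069, 0.0862, 0.0402, 0.046, 0.0575, 0.0172, 0.0172, 0.0287, giving H' = 1.1335 (working shown to 4 dp, full precision carried).
The second survey: N=75, proportions 0.12, 0.04, 0.08, 0.16, 0.32, 0.2267, 0.0533, giving H' = 1.7358.
Difference = |1.1335 − 1.7358| = 0.6023, i.e. 0.60 to 2 decimal places.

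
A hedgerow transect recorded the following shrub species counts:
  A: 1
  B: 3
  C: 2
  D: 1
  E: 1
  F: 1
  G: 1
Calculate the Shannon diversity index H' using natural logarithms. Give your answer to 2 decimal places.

Total N = 1+3+2+1+1+1+1 = 10, so the proportions are 0.1, 0.3, 0.2, 0.1, 0.1, 0.1, 0.1 (working shown to 4 dp, full precision carried).
Each pᵢ ln pᵢ term: 0.1×(-2.3026)=-0.2303, 0.3×(-1.2040)=-0.3612, 0.2×(-1.6094)=-0.3219, 0.1×(-2.3026)=-0.2303, 0.1×(-2.3026)=-0.2303, 0.1×(-2.3026)=-0.2303, 0.1×(-2.3026)=-0.2303.
Sum = -1.8344, so H' = 1.83.

1.83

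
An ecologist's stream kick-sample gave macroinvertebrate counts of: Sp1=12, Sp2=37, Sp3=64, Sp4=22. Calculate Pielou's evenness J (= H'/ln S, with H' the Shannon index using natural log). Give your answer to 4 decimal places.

Total N = 12+37+64+22 = 135, so the proportions are 0.088889, 0.274074, 0.474074, 0.162963 (working shown to 6 dp, full precision carried).
H' = −Σ pᵢ ln pᵢ = −((-0.215144) + (-0.354750) + (-0.353845) + (-0.295653)) = 1.219391.
With S = 4 species, ln S = 1.386294, so J = 1.219391/1.386294 = 0.879605, i.e. 0.8796 to 4 decimal places.

0.8796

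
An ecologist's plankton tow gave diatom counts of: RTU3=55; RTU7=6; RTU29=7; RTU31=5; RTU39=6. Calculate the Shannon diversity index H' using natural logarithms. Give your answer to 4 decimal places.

Total N = 55+6+7+5+6 = 79, so the proportions are 0.696203, 0.075949, 0.088608, 0.063291, 0.075949 (working shown to 6 dp, full precision carried).
Each pᵢ ln pᵢ term: 0.696203×(-0.362115)=-0.252105, 0.075949×(-2.577688)=-0.195774, 0.088608×(-2.423538)=-0.214744, 0.063291×(-2.760010)=-0.174684, 0.075949×(-2.577688)=-0.195774.
Sum = -1.033081, so H' = 1.0331.

1.0331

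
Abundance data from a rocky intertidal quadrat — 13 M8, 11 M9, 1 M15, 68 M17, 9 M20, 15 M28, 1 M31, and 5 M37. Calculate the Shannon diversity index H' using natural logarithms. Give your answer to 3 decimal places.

Total N = 13+11+1+68+9+15+1+5 = 123, so the proportions are 0.10569, 0.08943, 0.00813, 0.55285, 0.07317, 0.12195, 0.00813, 0.04065 (working shown to 5 dp, full precision carried).
Each pᵢ ln pᵢ term: 0.10569×(-2.24723)=-0.23751, 0.08943×(-2.41429)=-0.21591, 0.00813×(-4.81218)=-0.03912, 0.55285×(-0.59268)=-0.32766, 0.07317×(-2.61496)=-0.19134, 0.12195×(-2.10413)=-0.25660, 0.00813×(-4.81218)=-0.03912, 0.04065×(-3.20275)=-0.13019.
Sum = -1.43746, so H' = 1.437.

1.437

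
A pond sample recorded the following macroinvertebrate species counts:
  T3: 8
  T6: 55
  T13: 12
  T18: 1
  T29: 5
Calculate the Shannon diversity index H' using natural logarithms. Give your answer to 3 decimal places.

1.001

Total N = 8+55+12+1+5 = 81, so the proportions are 0.09877, 0.67901, 0.14815, 0.01235, 0.06173 (working shown to 5 dp, full precision carried).
Each pᵢ ln pᵢ term: 0.09877×(-2.31501)=-0.22864, 0.67901×(-0.38712)=-0.26286, 0.14815×(-1.90954)=-0.28290, 0.01235×(-4.39445)=-0.05425, 0.06173×(-2.78501)=-0.17191.
Sum = -1.00056, so H' = 1.001.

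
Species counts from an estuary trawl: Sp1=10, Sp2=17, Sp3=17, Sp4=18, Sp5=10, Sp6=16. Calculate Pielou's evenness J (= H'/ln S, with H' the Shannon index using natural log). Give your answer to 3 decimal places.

Total N = 10+17+17+18+10+16 = 88, so the proportions are 0.11364, 0.19318, 0.19318, 0.20455, 0.11364, 0.18182 (working shown to 5 dp, full precision carried).
H' = −Σ pᵢ ln pᵢ = −((-0.24713) + (-0.31761) + (-0.31761) + (-0.32461) + (-0.24713) + (-0.30995)) = 1.76405.
With S = 6 species, ln S = 1.79176, so J = 1.76405/1.79176 = 0.98454, i.e. 0.985 to 3 decimal places.

0.985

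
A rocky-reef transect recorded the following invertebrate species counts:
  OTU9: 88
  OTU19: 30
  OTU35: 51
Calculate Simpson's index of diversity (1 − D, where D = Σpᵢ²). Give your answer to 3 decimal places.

Total N = 88+30+51 = 169, so the proportions are 0.52071, 0.17751, 0.30178 (working shown to 5 dp, full precision carried).
D = 0.52071² + 0.17751² + 0.30178² = 0.27114 + 0.03151 + 0.09107 = 0.39372.
So 1 − D = 0.60628, i.e. 0.606 to 3 decimal places.

0.606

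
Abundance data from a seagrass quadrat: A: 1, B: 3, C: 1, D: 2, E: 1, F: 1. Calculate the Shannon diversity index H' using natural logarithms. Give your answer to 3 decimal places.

Total N = 1+3+1+2+1+1 = 9, so the proportions are 0.11111, 0.33333, 0.11111, 0.22222, 0.11111, 0.11111 (working shown to 5 dp, full precision carried).
Each pᵢ ln pᵢ term: 0.11111×(-2.19722)=-0.24414, 0.33333×(-1.09861)=-0.36620, 0.11111×(-2.19722)=-0.24414, 0.22222×(-1.50408)=-0.33424, 0.11111×(-2.19722)=-0.24414, 0.11111×(-2.19722)=-0.24414.
Sum = -1.67699, so H' = 1.677.

1.677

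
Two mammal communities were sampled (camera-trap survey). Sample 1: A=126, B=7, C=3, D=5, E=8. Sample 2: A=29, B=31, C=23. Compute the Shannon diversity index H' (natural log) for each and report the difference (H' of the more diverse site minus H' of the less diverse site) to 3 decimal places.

Sample 1: N=149, proportions 0.84564, 0.04698, 0.02013, 0.03356, 0.05369, giving H' = 0.63501 (working shown to 5 dp, full precision carried).
Sample 2: N=83, proportions 0.3494, 0.37349, 0.27711, giving H' = 1.09087.
Difference = |0.63501 − 1.09087| = 0.45586, i.e. 0.456 to 3 decimal places.

0.456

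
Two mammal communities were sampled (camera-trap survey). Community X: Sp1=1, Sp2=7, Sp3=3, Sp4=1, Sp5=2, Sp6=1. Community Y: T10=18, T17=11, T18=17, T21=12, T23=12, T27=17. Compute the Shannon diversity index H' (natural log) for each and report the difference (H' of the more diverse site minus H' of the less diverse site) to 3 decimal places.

0.284

Community X: N=15, proportions 0.066667, 0.466667, 0.2, 0.066667, 0.133333, 0.066667, giving H' = 1.487817 (working shown to 6 dp, full precision carried).
Community Y: N=87, proportions 0.206897, 0.126437, 0.195402, 0.137931, 0.137931, 0.195402, giving H' = 1.771994.
Difference = |1.487817 − 1.771994| = 0.284177, i.e. 0.284 to 3 decimal places.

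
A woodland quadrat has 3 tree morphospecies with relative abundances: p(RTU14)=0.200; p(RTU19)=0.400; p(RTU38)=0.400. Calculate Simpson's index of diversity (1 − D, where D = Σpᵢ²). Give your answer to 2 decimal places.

D = 0.2² + 0.4² + 0.4² = 0.0400 + 0.1600 + 0.1600 = 0.3600 (working shown to 4 dp, full precision carried).
So 1 − D = 0.6400, i.e. 0.64 to 2 decimal places.

0.64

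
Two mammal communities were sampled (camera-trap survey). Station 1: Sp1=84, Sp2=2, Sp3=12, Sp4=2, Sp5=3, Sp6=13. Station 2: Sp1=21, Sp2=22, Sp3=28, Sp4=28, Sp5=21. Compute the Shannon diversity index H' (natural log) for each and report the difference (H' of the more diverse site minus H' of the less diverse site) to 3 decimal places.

0.652

Station 1: N=116, proportions 0.72414, 0.01724, 0.10345, 0.01724, 0.02586, 0.11207, giving H' = 0.94824 (working shown to 5 dp, full precision carried).
Station 2: N=120, proportions 0.175, 0.18333, 0.23333, 0.23333, 0.175, giving H' = 1.60019.
Difference = |0.94824 − 1.60019| = 0.65195, i.e. 0.652 to 3 decimal places.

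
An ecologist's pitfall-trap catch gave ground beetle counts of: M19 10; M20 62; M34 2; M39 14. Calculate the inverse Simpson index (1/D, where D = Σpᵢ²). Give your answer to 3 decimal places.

Total N = 10+62+2+14 = 88, so the proportions are 0.113636, 0.704545, 0.022727, 0.159091 (working shown to 6 dp, full precision carried).
D = 0.113636² + 0.704545² + 0.022727² + 0.159091² = 0.012913 + 0.496384 + 0.000517 + 0.025310 = 0.535124.
So 1/D = 1.86873, i.e. 1.869 to 3 decimal places.

1.869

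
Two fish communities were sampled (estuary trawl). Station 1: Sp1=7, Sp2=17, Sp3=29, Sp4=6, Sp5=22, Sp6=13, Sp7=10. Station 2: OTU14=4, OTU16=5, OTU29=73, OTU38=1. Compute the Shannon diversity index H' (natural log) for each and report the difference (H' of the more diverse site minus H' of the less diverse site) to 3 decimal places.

Station 1: N=104, proportions 0.06731, 0.16346, 0.27885, 0.05769, 0.21154, 0.125, 0.09615, giving H' = 1.81207 (working shown to 5 dp, full precision carried).
Station 2: N=83, proportions 0.04819, 0.06024, 0.87952, 0.01205, giving H' = 0.48154.
Difference = |1.81207 − 0.48154| = 1.33053, i.e. 1.331 to 3 decimal places.

1.331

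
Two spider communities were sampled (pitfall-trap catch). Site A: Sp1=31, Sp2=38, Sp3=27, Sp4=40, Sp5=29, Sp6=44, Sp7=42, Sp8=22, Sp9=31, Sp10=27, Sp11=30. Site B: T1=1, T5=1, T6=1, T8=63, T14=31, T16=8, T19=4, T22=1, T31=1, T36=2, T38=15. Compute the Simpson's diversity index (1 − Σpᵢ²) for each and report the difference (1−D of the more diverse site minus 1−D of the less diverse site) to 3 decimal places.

Site A: N=361, proportions 0.08587, 0.10526, 0.07479, 0.1108, 0.08033, 0.12188, 0.11634, 0.06094, 0.08587, 0.07479, 0.0831, giving 1−D = 0.90524 (working shown to 5 dp, full precision carried).
Site B: N=128, proportions 0.00781, 0.00781, 0.00781, 0.49219, 0.24219, 0.0625, 0.03125, 0.00781, 0.00781, 0.01562, 0.11719, giving 1−D = 0.67993.
Difference = |0.90524 − 0.67993| = 0.22531, i.e. 0.225 to 3 decimal places.

0.225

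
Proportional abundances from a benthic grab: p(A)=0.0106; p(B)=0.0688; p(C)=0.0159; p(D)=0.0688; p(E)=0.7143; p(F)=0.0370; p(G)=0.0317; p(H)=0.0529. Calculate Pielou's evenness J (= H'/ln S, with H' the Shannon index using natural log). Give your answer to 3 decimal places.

H' = −Σ pᵢ ln pᵢ = −((-0.04820) + (-0.18415) + (-0.06585) + (-0.18415) + (-0.24033) + (-0.12198) + (-0.10941) + (-0.15549)) = 1.10955 (working shown to 5 dp, full precision carried).
With S = 8 species, ln S = 2.07944, so J = 1.10955/2.07944 = 0.53358, i.e. 0.534 to 3 decimal places.

0.534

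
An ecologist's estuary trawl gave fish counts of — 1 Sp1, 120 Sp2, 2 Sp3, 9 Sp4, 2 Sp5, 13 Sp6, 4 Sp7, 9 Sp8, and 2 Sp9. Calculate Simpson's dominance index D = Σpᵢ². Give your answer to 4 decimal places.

0.5624

Total N = 1+120+2+9+2+13+4+9+2 = 162, so the proportions are 0.006173, 0.740741, 0.012346, 0.055556, 0.012346, 0.080247, 0.024691, 0.055556, 0.012346 (working shown to 6 dp, full precision carried).
D = 0.006173² + 0.740741² + 0.012346² + 0.055556² + 0.012346² + 0.080247² + 0.024691² + 0.055556² + 0.012346² = 0.000038 + 0.548697 + 0.000152 + 0.003086 + 0.000152 + 0.006440 + 0.000610 + 0.003086 + 0.000152 = 0.562414.
To 4 decimal places, D = 0.5624.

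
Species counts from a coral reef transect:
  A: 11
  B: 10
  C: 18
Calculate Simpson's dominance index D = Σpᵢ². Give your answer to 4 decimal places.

0.3583

Total N = 11+10+18 = 39, so the proportions are 0.282051, 0.25641, 0.461538 (working shown to 6 dp, full precision carried).
D = 0.282051² + 0.25641² + 0.461538² = 0.079553 + 0.065746 + 0.213018 = 0.358317.
To 4 decimal places, D = 0.3583.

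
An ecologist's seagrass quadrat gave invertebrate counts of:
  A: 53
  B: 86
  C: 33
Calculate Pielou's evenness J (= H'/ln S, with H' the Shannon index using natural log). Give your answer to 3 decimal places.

Total N = 53+86+33 = 172, so the proportions are 0.30814, 0.5, 0.19186 (working shown to 5 dp, full precision carried).
H' = −Σ pᵢ ln pᵢ = −((-0.36274) + (-0.34657) + (-0.31676)) = 1.02608.
With S = 3 species, ln S = 1.09861, so J = 1.02608/1.09861 = 0.93397, i.e. 0.934 to 3 decimal places.

0.934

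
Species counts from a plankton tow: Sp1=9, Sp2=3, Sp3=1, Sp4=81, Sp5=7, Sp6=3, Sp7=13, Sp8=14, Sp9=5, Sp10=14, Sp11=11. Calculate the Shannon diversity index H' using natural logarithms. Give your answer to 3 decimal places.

1.742

Total N = 9+3+1+81+7+3+13+14+5+14+11 = 161, so the proportions are 0.0559, 0.01863, 0.00621, 0.50311, 0.04348, 0.01863, 0.08075, 0.08696, 0.03106, 0.08696, 0.06832 (working shown to 5 dp, full precision carried).
Each pᵢ ln pᵢ term: 0.0559×(-2.88418)=-0.16123, 0.01863×(-3.98279)=-0.07421, 0.00621×(-5.08140)=-0.03156, 0.50311×(-0.68696)=-0.34561, 0.04348×(-3.13549)=-0.13633, 0.01863×(-3.98279)=-0.07421, 0.08075×(-2.51646)=-0.20319, 0.08696×(-2.44235)=-0.21238, 0.03106×(-3.47197)=-0.10783, 0.08696×(-2.44235)=-0.21238, 0.06832×(-2.68351)=-0.18335.
Sum = -1.74227, so H' = 1.742.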